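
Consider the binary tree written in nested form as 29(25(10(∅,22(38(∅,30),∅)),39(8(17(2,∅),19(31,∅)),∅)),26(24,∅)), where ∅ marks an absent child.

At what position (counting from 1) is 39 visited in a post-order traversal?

Post-order visits the left subtree, then the right subtree, then the node.
At 29: go left to 25.
  At 25: go left to 10.
    At 10: no left child.
    At 10: go right to 22.
      At 22: go left to 38.
        At 38: no left child.
        At 38: go right to 30.
          30 is a leaf — visit 30.
        Visit 38.
      At 22: no right child.
      Visit 22.
    Visit 10.
  At 25: go right to 39.
    At 39: go left to 8.
      At 8: go left to 17.
        At 17: go left to 2.
          2 is a leaf — visit 2.
        At 17: no right child.
        Visit 17.
      At 8: go right to 19.
        At 19: go left to 31.
          31 is a leaf — visit 31.
        At 19: no right child.
        Visit 19.
      Visit 8.
    At 39: no right child.
    Visit 39.
  Visit 25.
At 29: go right to 26.
  At 26: go left to 24.
    24 is a leaf — visit 24.
  At 26: no right child.
  Visit 26.
Visit 29.
Full post-order sequence: 30, 38, 22, 10, 2, 17, 31, 19, 8, 39, 25, 24, 26, 29.

10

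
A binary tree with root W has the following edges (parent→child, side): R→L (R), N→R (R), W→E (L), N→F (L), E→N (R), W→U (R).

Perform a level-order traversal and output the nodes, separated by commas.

W, E, U, N, F, R, L

Level-order visits nodes level by level from the root, left to right within each level.
Level 0: W
Level 1: E, U
Level 2: N
Level 3: F, R
Level 4: L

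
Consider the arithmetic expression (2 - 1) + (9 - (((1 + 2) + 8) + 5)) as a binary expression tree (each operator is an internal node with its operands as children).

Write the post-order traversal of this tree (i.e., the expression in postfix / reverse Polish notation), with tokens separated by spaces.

Post-order on an expression tree gives postfix notation: for each operator, emit left operand, right operand, then the operator.

2 1 - 9 1 2 + 8 + 5 + - +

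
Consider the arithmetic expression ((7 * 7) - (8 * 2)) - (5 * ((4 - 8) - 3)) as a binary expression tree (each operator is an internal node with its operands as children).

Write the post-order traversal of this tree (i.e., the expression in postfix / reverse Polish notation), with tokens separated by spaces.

7 7 * 8 2 * - 5 4 8 - 3 - * -

Post-order on an expression tree gives postfix notation: for each operator, emit left operand, right operand, then the operator.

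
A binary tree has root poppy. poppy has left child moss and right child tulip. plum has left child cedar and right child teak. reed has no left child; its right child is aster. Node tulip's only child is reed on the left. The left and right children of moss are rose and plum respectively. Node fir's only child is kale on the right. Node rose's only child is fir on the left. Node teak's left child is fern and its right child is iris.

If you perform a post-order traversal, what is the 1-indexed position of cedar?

Post-order visits the left subtree, then the right subtree, then the node.
At poppy: go left to moss.
  At moss: go left to rose.
    At rose: go left to fir.
      At fir: no left child.
      At fir: go right to kale.
        kale is a leaf — visit kale.
      Visit fir.
    At rose: no right child.
    Visit rose.
  At moss: go right to plum.
    At plum: go left to cedar.
      cedar is a leaf — visit cedar.
    At plum: go right to teak.
      At teak: go left to fern.
        fern is a leaf — visit fern.
      At teak: go right to iris.
        iris is a leaf — visit iris.
      Visit teak.
    Visit plum.
  Visit moss.
At poppy: go right to tulip.
  At tulip: go left to reed.
    At reed: no left child.
    At reed: go right to aster.
      aster is a leaf — visit aster.
    Visit reed.
  At tulip: no right child.
  Visit tulip.
Visit poppy.
Full post-order sequence: kale, fir, rose, cedar, fern, iris, teak, plum, moss, aster, reed, tulip, poppy.

4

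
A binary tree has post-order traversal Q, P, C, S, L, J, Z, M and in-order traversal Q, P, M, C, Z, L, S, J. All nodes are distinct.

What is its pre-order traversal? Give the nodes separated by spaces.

The last element of post-order is the root; it splits in-order into left and right subtrees.
Root M: left subtree has 2 nodes {Q, P}, right has 5 {C, Z, L, S, J}.
  Root P: left subtree has 1 node {Q}, right has 0 { }.
  Root Z: left subtree has 1 node {C}, right has 3 {L, S, J}.
    Root J: left subtree has 2 nodes {L, S}, right has 0 { }.
      Root L: left subtree has 0 nodes { }, right has 1 {S}.

M P Q Z C J L S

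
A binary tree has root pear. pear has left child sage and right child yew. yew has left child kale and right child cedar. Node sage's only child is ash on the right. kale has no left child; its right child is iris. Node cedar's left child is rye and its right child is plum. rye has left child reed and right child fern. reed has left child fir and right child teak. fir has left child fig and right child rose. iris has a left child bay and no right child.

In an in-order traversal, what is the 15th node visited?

cedar

In-order visits the left subtree, then the node, then the right subtree.
At pear: go left to sage.
  At sage: no left child.
  Visit sage.
  At sage: go right to ash.
    ash is a leaf — visit ash.
Visit pear.
At pear: go right to yew.
  At yew: go left to kale.
    At kale: no left child.
    Visit kale.
    At kale: go right to iris.
      At iris: go left to bay.
        bay is a leaf — visit bay.
      Visit iris.
      At iris: no right child.
  Visit yew.
  At yew: go right to cedar.
    At cedar: go left to rye.
      At rye: go left to reed.
        At reed: go left to fir.
          At fir: go left to fig.
            fig is a leaf — visit fig.
          Visit fir.
          At fir: go right to rose.
            rose is a leaf — visit rose.
        Visit reed.
        At reed: go right to teak.
          teak is a leaf — visit teak.
      Visit rye.
      At rye: go right to fern.
        fern is a leaf — visit fern.
    Visit cedar.
    At cedar: go right to plum.
      plum is a leaf — visit plum.
Full in-order sequence: sage, ash, pear, kale, bay, iris, yew, fig, fir, rose, reed, teak, rye, fern, cedar, plum.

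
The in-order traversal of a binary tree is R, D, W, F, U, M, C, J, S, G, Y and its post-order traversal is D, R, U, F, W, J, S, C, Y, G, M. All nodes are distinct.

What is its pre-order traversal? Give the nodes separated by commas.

The last element of post-order is the root; it splits in-order into left and right subtrees.
Root M: left subtree has 5 nodes {R, D, W, F, U}, right has 5 {C, J, S, G, Y}.
  Root W: left subtree has 2 nodes {R, D}, right has 2 {F, U}.
    Root R: left subtree has 0 nodes { }, right has 1 {D}.
    Root F: left subtree has 0 nodes { }, right has 1 {U}.
  Root G: left subtree has 3 nodes {C, J, S}, right has 1 {Y}.
    Root C: left subtree has 0 nodes { }, right has 2 {J, S}.
      Root S: left subtree has 1 node {J}, right has 0 { }.

M, W, R, D, F, U, G, C, S, J, Y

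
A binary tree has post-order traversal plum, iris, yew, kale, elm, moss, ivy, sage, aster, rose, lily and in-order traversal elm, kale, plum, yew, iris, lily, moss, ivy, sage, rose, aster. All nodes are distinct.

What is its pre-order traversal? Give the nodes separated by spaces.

The last element of post-order is the root; it splits in-order into left and right subtrees.
Root lily: left subtree has 5 nodes {elm, kale, plum, yew, iris}, right has 5 {moss, ivy, sage, rose, aster}.
  Root elm: left subtree has 0 nodes { }, right has 4 {kale, plum, yew, iris}.
    Root kale: left subtree has 0 nodes { }, right has 3 {plum, yew, iris}.
      Root yew: left subtree has 1 node {plum}, right has 1 {iris}.
  Root rose: left subtree has 3 nodes {moss, ivy, sage}, right has 1 {aster}.
    Root sage: left subtree has 2 nodes {moss, ivy}, right has 0 { }.
      Root ivy: left subtree has 1 node {moss}, right has 0 { }.

lily elm kale yew plum iris rose sage ivy moss aster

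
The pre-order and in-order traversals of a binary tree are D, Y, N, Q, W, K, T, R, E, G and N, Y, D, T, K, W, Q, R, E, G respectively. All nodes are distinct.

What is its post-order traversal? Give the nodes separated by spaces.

The first element of pre-order is the root; it splits in-order into left and right subtrees.
Root D: left subtree has 2 nodes {N, Y}, right has 7 {T, K, W, Q, R, E, G}.
  Root Y: left subtree has 1 node {N}, right has 0 { }.
  Root Q: left subtree has 3 nodes {T, K, W}, right has 3 {R, E, G}.
    Root W: left subtree has 2 nodes {T, K}, right has 0 { }.
      Root K: left subtree has 1 node {T}, right has 0 { }.
    Root R: left subtree has 0 nodes { }, right has 2 {E, G}.
      Root E: left subtree has 0 nodes { }, right has 1 {G}.

N Y T K W G E R Q D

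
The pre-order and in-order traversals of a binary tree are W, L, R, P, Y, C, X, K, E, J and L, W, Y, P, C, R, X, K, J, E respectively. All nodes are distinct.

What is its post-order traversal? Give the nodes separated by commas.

The first element of pre-order is the root; it splits in-order into left and right subtrees.
Root W: left subtree has 1 node {L}, right has 8 {Y, P, C, R, X, K, J, E}.
  Root R: left subtree has 3 nodes {Y, P, C}, right has 4 {X, K, J, E}.
    Root P: left subtree has 1 node {Y}, right has 1 {C}.
    Root X: left subtree has 0 nodes { }, right has 3 {K, J, E}.
      Root K: left subtree has 0 nodes { }, right has 2 {J, E}.
        Root E: left subtree has 1 node {J}, right has 0 { }.

L, Y, C, P, J, E, K, X, R, W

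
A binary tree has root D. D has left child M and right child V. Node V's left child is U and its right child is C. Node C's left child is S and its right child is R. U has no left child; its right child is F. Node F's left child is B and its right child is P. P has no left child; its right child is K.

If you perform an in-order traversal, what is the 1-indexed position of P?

6

In-order visits the left subtree, then the node, then the right subtree.
At D: go left to M.
  M is a leaf — visit M.
Visit D.
At D: go right to V.
  At V: go left to U.
    At U: no left child.
    Visit U.
    At U: go right to F.
      At F: go left to B.
        B is a leaf — visit B.
      Visit F.
      At F: go right to P.
        At P: no left child.
        Visit P.
        At P: go right to K.
          K is a leaf — visit K.
  Visit V.
  At V: go right to C.
    At C: go left to S.
      S is a leaf — visit S.
    Visit C.
    At C: go right to R.
      R is a leaf — visit R.
Full in-order sequence: M, D, U, B, F, P, K, V, S, C, R.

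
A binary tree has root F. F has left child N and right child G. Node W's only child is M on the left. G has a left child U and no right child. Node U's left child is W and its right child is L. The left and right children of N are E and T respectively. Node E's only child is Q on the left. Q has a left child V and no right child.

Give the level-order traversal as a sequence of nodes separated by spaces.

F N G E T U Q W L V M

Level-order visits nodes level by level from the root, left to right within each level.
Level 0: F
Level 1: N, G
Level 2: E, T, U
Level 3: Q, W, L
Level 4: V, M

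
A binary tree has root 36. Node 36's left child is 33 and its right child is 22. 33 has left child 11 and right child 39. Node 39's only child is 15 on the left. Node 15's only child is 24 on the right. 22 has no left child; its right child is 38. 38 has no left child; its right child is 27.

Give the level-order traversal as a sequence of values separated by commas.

Level-order visits nodes level by level from the root, left to right within each level.
Level 0: 36
Level 1: 33, 22
Level 2: 11, 39, 38
Level 3: 15, 27
Level 4: 24

36, 33, 22, 11, 39, 38, 15, 27, 24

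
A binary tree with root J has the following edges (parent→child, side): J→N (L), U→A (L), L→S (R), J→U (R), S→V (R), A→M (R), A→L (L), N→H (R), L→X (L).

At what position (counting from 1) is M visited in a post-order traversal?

7

Post-order visits the left subtree, then the right subtree, then the node.
At J: go left to N.
  At N: no left child.
  At N: go right to H.
    H is a leaf — visit H.
  Visit N.
At J: go right to U.
  At U: go left to A.
    At A: go left to L.
      At L: go left to X.
        X is a leaf — visit X.
      At L: go right to S.
        At S: no left child.
        At S: go right to V.
          V is a leaf — visit V.
        Visit S.
      Visit L.
    At A: go right to M.
      M is a leaf — visit M.
    Visit A.
  At U: no right child.
  Visit U.
Visit J.
Full post-order sequence: H, N, X, V, S, L, M, A, U, J.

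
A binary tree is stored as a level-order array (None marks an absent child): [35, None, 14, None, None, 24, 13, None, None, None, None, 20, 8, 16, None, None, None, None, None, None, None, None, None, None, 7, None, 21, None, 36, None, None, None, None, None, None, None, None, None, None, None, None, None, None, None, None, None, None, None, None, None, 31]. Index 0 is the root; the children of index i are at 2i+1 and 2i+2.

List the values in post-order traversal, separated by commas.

Post-order visits the left subtree, then the right subtree, then the node.
At 35: no left child.
At 35: go right to 14.
  At 14: go left to 24.
    At 24: go left to 20.
      At 20: no left child.
      At 20: go right to 7.
        At 7: no left child.
        At 7: go right to 31.
          31 is a leaf — visit 31.
        Visit 7.
      Visit 20.
    At 24: go right to 8.
      At 8: no left child.
      At 8: go right to 21.
        21 is a leaf — visit 21.
      Visit 8.
    Visit 24.
  At 14: go right to 13.
    At 13: go left to 16.
      At 16: no left child.
      At 16: go right to 36.
        36 is a leaf — visit 36.
      Visit 16.
    At 13: no right child.
    Visit 13.
  Visit 14.
Visit 35.

31, 7, 20, 21, 8, 24, 36, 16, 13, 14, 35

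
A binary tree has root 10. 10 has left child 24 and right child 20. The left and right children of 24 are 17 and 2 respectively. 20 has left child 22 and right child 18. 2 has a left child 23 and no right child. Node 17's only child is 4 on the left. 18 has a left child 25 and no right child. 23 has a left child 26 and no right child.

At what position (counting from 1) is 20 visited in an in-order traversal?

In-order visits the left subtree, then the node, then the right subtree.
At 10: go left to 24.
  At 24: go left to 17.
    At 17: go left to 4.
      4 is a leaf — visit 4.
    Visit 17.
    At 17: no right child.
  Visit 24.
  At 24: go right to 2.
    At 2: go left to 23.
      At 23: go left to 26.
        26 is a leaf — visit 26.
      Visit 23.
      At 23: no right child.
    Visit 2.
    At 2: no right child.
Visit 10.
At 10: go right to 20.
  At 20: go left to 22.
    22 is a leaf — visit 22.
  Visit 20.
  At 20: go right to 18.
    At 18: go left to 25.
      25 is a leaf — visit 25.
    Visit 18.
    At 18: no right child.
Full in-order sequence: 4, 17, 24, 26, 23, 2, 10, 22, 20, 25, 18.

9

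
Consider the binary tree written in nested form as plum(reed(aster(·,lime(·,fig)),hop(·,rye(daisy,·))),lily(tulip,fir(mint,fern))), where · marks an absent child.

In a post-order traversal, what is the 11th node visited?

fir

Post-order visits the left subtree, then the right subtree, then the node.
At plum: go left to reed.
  At reed: go left to aster.
    At aster: no left child.
    At aster: go right to lime.
      At lime: no left child.
      At lime: go right to fig.
        fig is a leaf — visit fig.
      Visit lime.
    Visit aster.
  At reed: go right to hop.
    At hop: no left child.
    At hop: go right to rye.
      At rye: go left to daisy.
        daisy is a leaf — visit daisy.
      At rye: no right child.
      Visit rye.
    Visit hop.
  Visit reed.
At plum: go right to lily.
  At lily: go left to tulip.
    tulip is a leaf — visit tulip.
  At lily: go right to fir.
    At fir: go left to mint.
      mint is a leaf — visit mint.
    At fir: go right to fern.
      fern is a leaf — visit fern.
    Visit fir.
  Visit lily.
Visit plum.
Full post-order sequence: fig, lime, aster, daisy, rye, hop, reed, tulip, mint, fern, fir, lily, plum.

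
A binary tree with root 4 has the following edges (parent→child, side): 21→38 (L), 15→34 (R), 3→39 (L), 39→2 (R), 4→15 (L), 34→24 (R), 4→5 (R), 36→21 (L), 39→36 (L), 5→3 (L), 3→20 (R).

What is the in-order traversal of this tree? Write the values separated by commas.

15, 34, 24, 4, 38, 21, 36, 39, 2, 3, 20, 5

In-order visits the left subtree, then the node, then the right subtree.
At 4: go left to 15.
  At 15: no left child.
  Visit 15.
  At 15: go right to 34.
    At 34: no left child.
    Visit 34.
    At 34: go right to 24.
      24 is a leaf — visit 24.
Visit 4.
At 4: go right to 5.
  At 5: go left to 3.
    At 3: go left to 39.
      At 39: go left to 36.
        At 36: go left to 21.
          At 21: go left to 38.
            38 is a leaf — visit 38.
          Visit 21.
          At 21: no right child.
        Visit 36.
        At 36: no right child.
      Visit 39.
      At 39: go right to 2.
        2 is a leaf — visit 2.
    Visit 3.
    At 3: go right to 20.
      20 is a leaf — visit 20.
  Visit 5.
  At 5: no right child.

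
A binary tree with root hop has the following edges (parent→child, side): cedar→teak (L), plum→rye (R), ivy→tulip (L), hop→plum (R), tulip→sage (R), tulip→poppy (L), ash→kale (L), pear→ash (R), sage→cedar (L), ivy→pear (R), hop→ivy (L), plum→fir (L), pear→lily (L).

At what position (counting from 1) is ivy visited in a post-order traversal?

Post-order visits the left subtree, then the right subtree, then the node.
At hop: go left to ivy.
  At ivy: go left to tulip.
    At tulip: go left to poppy.
      poppy is a leaf — visit poppy.
    At tulip: go right to sage.
      At sage: go left to cedar.
        At cedar: go left to teak.
          teak is a leaf — visit teak.
        At cedar: no right child.
        Visit cedar.
      At sage: no right child.
      Visit sage.
    Visit tulip.
  At ivy: go right to pear.
    At pear: go left to lily.
      lily is a leaf — visit lily.
    At pear: go right to ash.
      At ash: go left to kale.
        kale is a leaf — visit kale.
      At ash: no right child.
      Visit ash.
    Visit pear.
  Visit ivy.
At hop: go right to plum.
  At plum: go left to fir.
    fir is a leaf — visit fir.
  At plum: go right to rye.
    rye is a leaf — visit rye.
  Visit plum.
Visit hop.
Full post-order sequence: poppy, teak, cedar, sage, tulip, lily, kale, ash, pear, ivy, fir, rye, plum, hop.

10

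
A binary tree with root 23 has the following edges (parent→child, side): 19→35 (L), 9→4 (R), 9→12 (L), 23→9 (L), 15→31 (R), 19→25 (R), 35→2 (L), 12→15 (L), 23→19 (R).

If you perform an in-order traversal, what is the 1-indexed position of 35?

In-order visits the left subtree, then the node, then the right subtree.
At 23: go left to 9.
  At 9: go left to 12.
    At 12: go left to 15.
      At 15: no left child.
      Visit 15.
      At 15: go right to 31.
        31 is a leaf — visit 31.
    Visit 12.
    At 12: no right child.
  Visit 9.
  At 9: go right to 4.
    4 is a leaf — visit 4.
Visit 23.
At 23: go right to 19.
  At 19: go left to 35.
    At 35: go left to 2.
      2 is a leaf — visit 2.
    Visit 35.
    At 35: no right child.
  Visit 19.
  At 19: go right to 25.
    25 is a leaf — visit 25.
Full in-order sequence: 15, 31, 12, 9, 4, 23, 2, 35, 19, 25.

8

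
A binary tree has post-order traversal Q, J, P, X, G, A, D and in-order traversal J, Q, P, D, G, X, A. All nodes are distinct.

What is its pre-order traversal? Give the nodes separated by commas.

D, P, J, Q, A, G, X

The last element of post-order is the root; it splits in-order into left and right subtrees.
Root D: left subtree has 3 nodes {J, Q, P}, right has 3 {G, X, A}.
  Root P: left subtree has 2 nodes {J, Q}, right has 0 { }.
    Root J: left subtree has 0 nodes { }, right has 1 {Q}.
  Root A: left subtree has 2 nodes {G, X}, right has 0 { }.
    Root G: left subtree has 0 nodes { }, right has 1 {X}.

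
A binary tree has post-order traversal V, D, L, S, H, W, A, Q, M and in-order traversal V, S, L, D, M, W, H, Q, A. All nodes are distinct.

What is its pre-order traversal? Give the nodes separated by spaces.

The last element of post-order is the root; it splits in-order into left and right subtrees.
Root M: left subtree has 4 nodes {V, S, L, D}, right has 4 {W, H, Q, A}.
  Root S: left subtree has 1 node {V}, right has 2 {L, D}.
    Root L: left subtree has 0 nodes { }, right has 1 {D}.
  Root Q: left subtree has 2 nodes {W, H}, right has 1 {A}.
    Root W: left subtree has 0 nodes { }, right has 1 {H}.

M S V L D Q W H A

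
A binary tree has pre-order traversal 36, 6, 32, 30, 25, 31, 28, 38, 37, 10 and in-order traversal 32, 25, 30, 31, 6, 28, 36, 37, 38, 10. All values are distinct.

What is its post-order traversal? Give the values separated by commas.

The first element of pre-order is the root; it splits in-order into left and right subtrees.
Root 36: left subtree has 6 nodes {32, 25, 30, 31, 6, 28}, right has 3 {37, 38, 10}.
  Root 6: left subtree has 4 nodes {32, 25, 30, 31}, right has 1 {28}.
    Root 32: left subtree has 0 nodes { }, right has 3 {25, 30, 31}.
      Root 30: left subtree has 1 node {25}, right has 1 {31}.
  Root 38: left subtree has 1 node {37}, right has 1 {10}.

25, 31, 30, 32, 28, 6, 37, 10, 38, 36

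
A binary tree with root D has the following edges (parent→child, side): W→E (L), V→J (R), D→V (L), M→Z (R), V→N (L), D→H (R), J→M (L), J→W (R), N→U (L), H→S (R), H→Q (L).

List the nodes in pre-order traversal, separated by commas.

Pre-order visits the node, then its left subtree, then its right subtree.
Visit D.
At D: go left to V.
  Visit V.
  At V: go left to N.
    Visit N.
    At N: go left to U.
      U is a leaf — visit U.
    At N: no right child.
  At V: go right to J.
    Visit J.
    At J: go left to M.
      Visit M.
      At M: no left child.
      At M: go right to Z.
        Z is a leaf — visit Z.
    At J: go right to W.
      Visit W.
      At W: go left to E.
        E is a leaf — visit E.
      At W: no right child.
At D: go right to H.
  Visit H.
  At H: go left to Q.
    Q is a leaf — visit Q.
  At H: go right to S.
    S is a leaf — visit S.

D, V, N, U, J, M, Z, W, E, H, Q, S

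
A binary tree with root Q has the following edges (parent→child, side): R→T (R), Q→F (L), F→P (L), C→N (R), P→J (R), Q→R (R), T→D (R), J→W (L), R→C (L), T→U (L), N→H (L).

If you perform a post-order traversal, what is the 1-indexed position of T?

10

Post-order visits the left subtree, then the right subtree, then the node.
At Q: go left to F.
  At F: go left to P.
    At P: no left child.
    At P: go right to J.
      At J: go left to W.
        W is a leaf — visit W.
      At J: no right child.
      Visit J.
    Visit P.
  At F: no right child.
  Visit F.
At Q: go right to R.
  At R: go left to C.
    At C: no left child.
    At C: go right to N.
      At N: go left to H.
        H is a leaf — visit H.
      At N: no right child.
      Visit N.
    Visit C.
  At R: go right to T.
    At T: go left to U.
      U is a leaf — visit U.
    At T: go right to D.
      D is a leaf — visit D.
    Visit T.
  Visit R.
Visit Q.
Full post-order sequence: W, J, P, F, H, N, C, U, D, T, R, Q.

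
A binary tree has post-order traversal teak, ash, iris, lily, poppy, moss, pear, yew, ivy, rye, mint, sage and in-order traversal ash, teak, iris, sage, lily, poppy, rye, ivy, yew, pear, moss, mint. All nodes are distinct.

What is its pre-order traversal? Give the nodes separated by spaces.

The last element of post-order is the root; it splits in-order into left and right subtrees.
Root sage: left subtree has 3 nodes {ash, teak, iris}, right has 8 {lily, poppy, rye, ivy, yew, pear, moss, mint}.
  Root iris: left subtree has 2 nodes {ash, teak}, right has 0 { }.
    Root ash: left subtree has 0 nodes { }, right has 1 {teak}.
  Root mint: left subtree has 7 nodes {lily, poppy, rye, ivy, yew, pear, moss}, right has 0 { }.
    Root rye: left subtree has 2 nodes {lily, poppy}, right has 4 {ivy, yew, pear, moss}.
      Root poppy: left subtree has 1 node {lily}, right has 0 { }.
      Root ivy: left subtree has 0 nodes { }, right has 3 {yew, pear, moss}.
        Root yew: left subtree has 0 nodes { }, right has 2 {pear, moss}.
          Root pear: left subtree has 0 nodes { }, right has 1 {moss}.

sage iris ash teak mint rye poppy lily ivy yew pear moss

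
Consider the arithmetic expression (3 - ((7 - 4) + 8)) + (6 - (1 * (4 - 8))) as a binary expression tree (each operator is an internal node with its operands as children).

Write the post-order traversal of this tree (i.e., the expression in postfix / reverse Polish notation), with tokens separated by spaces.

Post-order on an expression tree gives postfix notation: for each operator, emit left operand, right operand, then the operator.

3 7 4 - 8 + - 6 1 4 8 - * - +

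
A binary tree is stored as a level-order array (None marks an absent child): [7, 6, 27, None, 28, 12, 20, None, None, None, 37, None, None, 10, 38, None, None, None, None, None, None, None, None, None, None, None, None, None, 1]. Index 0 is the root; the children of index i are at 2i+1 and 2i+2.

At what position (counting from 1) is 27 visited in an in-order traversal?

6

In-order visits the left subtree, then the node, then the right subtree.
At 7: go left to 6.
  At 6: no left child.
  Visit 6.
  At 6: go right to 28.
    At 28: no left child.
    Visit 28.
    At 28: go right to 37.
      37 is a leaf — visit 37.
Visit 7.
At 7: go right to 27.
  At 27: go left to 12.
    12 is a leaf — visit 12.
  Visit 27.
  At 27: go right to 20.
    At 20: go left to 10.
      At 10: no left child.
      Visit 10.
      At 10: go right to 1.
        1 is a leaf — visit 1.
    Visit 20.
    At 20: go right to 38.
      38 is a leaf — visit 38.
Full in-order sequence: 6, 28, 37, 7, 12, 27, 10, 1, 20, 38.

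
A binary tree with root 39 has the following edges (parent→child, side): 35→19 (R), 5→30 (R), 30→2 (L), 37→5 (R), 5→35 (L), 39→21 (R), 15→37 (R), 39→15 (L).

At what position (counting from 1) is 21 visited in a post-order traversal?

Post-order visits the left subtree, then the right subtree, then the node.
At 39: go left to 15.
  At 15: no left child.
  At 15: go right to 37.
    At 37: no left child.
    At 37: go right to 5.
      At 5: go left to 35.
        At 35: no left child.
        At 35: go right to 19.
          19 is a leaf — visit 19.
        Visit 35.
      At 5: go right to 30.
        At 30: go left to 2.
          2 is a leaf — visit 2.
        At 30: no right child.
        Visit 30.
      Visit 5.
    Visit 37.
  Visit 15.
At 39: go right to 21.
  21 is a leaf — visit 21.
Visit 39.
Full post-order sequence: 19, 35, 2, 30, 5, 37, 15, 21, 39.

8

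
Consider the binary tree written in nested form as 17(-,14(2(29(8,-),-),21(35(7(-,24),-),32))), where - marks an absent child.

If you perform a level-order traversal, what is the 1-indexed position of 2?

Level-order visits nodes level by level from the root, left to right within each level.
Level 0: 17
Level 1: 14
Level 2: 2, 21
Level 3: 29, 35, 32
Level 4: 8, 7
Level 5: 24
Full level-order sequence: 17, 14, 2, 21, 29, 35, 32, 8, 7, 24.

3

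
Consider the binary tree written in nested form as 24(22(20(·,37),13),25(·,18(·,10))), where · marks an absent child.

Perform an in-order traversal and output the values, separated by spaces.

20 37 22 13 24 25 18 10

In-order visits the left subtree, then the node, then the right subtree.
At 24: go left to 22.
  At 22: go left to 20.
    At 20: no left child.
    Visit 20.
    At 20: go right to 37.
      37 is a leaf — visit 37.
  Visit 22.
  At 22: go right to 13.
    13 is a leaf — visit 13.
Visit 24.
At 24: go right to 25.
  At 25: no left child.
  Visit 25.
  At 25: go right to 18.
    At 18: no left child.
    Visit 18.
    At 18: go right to 10.
      10 is a leaf — visit 10.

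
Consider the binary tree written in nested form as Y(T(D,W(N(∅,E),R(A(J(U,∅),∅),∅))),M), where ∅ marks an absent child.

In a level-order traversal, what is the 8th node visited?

E

Level-order visits nodes level by level from the root, left to right within each level.
Level 0: Y
Level 1: T, M
Level 2: D, W
Level 3: N, R
Level 4: E, A
Level 5: J
Level 6: U
Full level-order sequence: Y, T, M, D, W, N, R, E, A, J, U.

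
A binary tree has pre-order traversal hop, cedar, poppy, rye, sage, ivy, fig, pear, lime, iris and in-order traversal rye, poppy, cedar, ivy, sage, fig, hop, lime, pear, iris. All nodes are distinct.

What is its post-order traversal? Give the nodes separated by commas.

rye, poppy, ivy, fig, sage, cedar, lime, iris, pear, hop

The first element of pre-order is the root; it splits in-order into left and right subtrees.
Root hop: left subtree has 6 nodes {rye, poppy, cedar, ivy, sage, fig}, right has 3 {lime, pear, iris}.
  Root cedar: left subtree has 2 nodes {rye, poppy}, right has 3 {ivy, sage, fig}.
    Root poppy: left subtree has 1 node {rye}, right has 0 { }.
    Root sage: left subtree has 1 node {ivy}, right has 1 {fig}.
  Root pear: left subtree has 1 node {lime}, right has 1 {iris}.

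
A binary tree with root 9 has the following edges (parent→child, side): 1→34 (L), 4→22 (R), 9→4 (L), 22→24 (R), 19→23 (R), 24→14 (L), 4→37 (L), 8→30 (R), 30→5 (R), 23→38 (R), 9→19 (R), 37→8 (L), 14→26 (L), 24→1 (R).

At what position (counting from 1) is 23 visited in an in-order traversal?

14

In-order visits the left subtree, then the node, then the right subtree.
At 9: go left to 4.
  At 4: go left to 37.
    At 37: go left to 8.
      At 8: no left child.
      Visit 8.
      At 8: go right to 30.
        At 30: no left child.
        Visit 30.
        At 30: go right to 5.
          5 is a leaf — visit 5.
    Visit 37.
    At 37: no right child.
  Visit 4.
  At 4: go right to 22.
    At 22: no left child.
    Visit 22.
    At 22: go right to 24.
      At 24: go left to 14.
        At 14: go left to 26.
          26 is a leaf — visit 26.
        Visit 14.
        At 14: no right child.
      Visit 24.
      At 24: go right to 1.
        At 1: go left to 34.
          34 is a leaf — visit 34.
        Visit 1.
        At 1: no right child.
Visit 9.
At 9: go right to 19.
  At 19: no left child.
  Visit 19.
  At 19: go right to 23.
    At 23: no left child.
    Visit 23.
    At 23: go right to 38.
      38 is a leaf — visit 38.
Full in-order sequence: 8, 30, 5, 37, 4, 22, 26, 14, 24, 34, 1, 9, 19, 23, 38.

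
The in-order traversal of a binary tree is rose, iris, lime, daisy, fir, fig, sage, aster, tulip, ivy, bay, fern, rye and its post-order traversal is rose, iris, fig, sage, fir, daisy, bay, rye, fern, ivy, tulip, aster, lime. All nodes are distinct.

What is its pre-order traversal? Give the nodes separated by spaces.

lime iris rose aster daisy fir sage fig tulip ivy fern bay rye

The last element of post-order is the root; it splits in-order into left and right subtrees.
Root lime: left subtree has 2 nodes {rose, iris}, right has 10 {daisy, fir, fig, sage, aster, tulip, ivy, bay, fern, rye}.
  Root iris: left subtree has 1 node {rose}, right has 0 { }.
  Root aster: left subtree has 4 nodes {daisy, fir, fig, sage}, right has 5 {tulip, ivy, bay, fern, rye}.
    Root daisy: left subtree has 0 nodes { }, right has 3 {fir, fig, sage}.
      Root fir: left subtree has 0 nodes { }, right has 2 {fig, sage}.
        Root sage: left subtree has 1 node {fig}, right has 0 { }.
    Root tulip: left subtree has 0 nodes { }, right has 4 {ivy, bay, fern, rye}.
      Root ivy: left subtree has 0 nodes { }, right has 3 {bay, fern, rye}.
        Root fern: left subtree has 1 node {bay}, right has 1 {rye}.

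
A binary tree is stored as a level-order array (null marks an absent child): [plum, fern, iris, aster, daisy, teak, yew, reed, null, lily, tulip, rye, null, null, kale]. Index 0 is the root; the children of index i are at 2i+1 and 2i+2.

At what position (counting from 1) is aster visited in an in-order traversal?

2

In-order visits the left subtree, then the node, then the right subtree.
At plum: go left to fern.
  At fern: go left to aster.
    At aster: go left to reed.
      reed is a leaf — visit reed.
    Visit aster.
    At aster: no right child.
  Visit fern.
  At fern: go right to daisy.
    At daisy: go left to lily.
      lily is a leaf — visit lily.
    Visit daisy.
    At daisy: go right to tulip.
      tulip is a leaf — visit tulip.
Visit plum.
At plum: go right to iris.
  At iris: go left to teak.
    At teak: go left to rye.
      rye is a leaf — visit rye.
    Visit teak.
    At teak: no right child.
  Visit iris.
  At iris: go right to yew.
    At yew: no left child.
    Visit yew.
    At yew: go right to kale.
      kale is a leaf — visit kale.
Full in-order sequence: reed, aster, fern, lily, daisy, tulip, plum, rye, teak, iris, yew, kale.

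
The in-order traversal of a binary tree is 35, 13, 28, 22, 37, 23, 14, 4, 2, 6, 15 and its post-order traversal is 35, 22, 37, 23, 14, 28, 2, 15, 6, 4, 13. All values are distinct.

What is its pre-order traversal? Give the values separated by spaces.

13 35 4 28 14 23 37 22 6 2 15

The last element of post-order is the root; it splits in-order into left and right subtrees.
Root 13: left subtree has 1 node {35}, right has 9 {28, 22, 37, 23, 14, 4, 2, 6, 15}.
  Root 4: left subtree has 5 nodes {28, 22, 37, 23, 14}, right has 3 {2, 6, 15}.
    Root 28: left subtree has 0 nodes { }, right has 4 {22, 37, 23, 14}.
      Root 14: left subtree has 3 nodes {22, 37, 23}, right has 0 { }.
        Root 23: left subtree has 2 nodes {22, 37}, right has 0 { }.
          Root 37: left subtree has 1 node {22}, right has 0 { }.
    Root 6: left subtree has 1 node {2}, right has 1 {15}.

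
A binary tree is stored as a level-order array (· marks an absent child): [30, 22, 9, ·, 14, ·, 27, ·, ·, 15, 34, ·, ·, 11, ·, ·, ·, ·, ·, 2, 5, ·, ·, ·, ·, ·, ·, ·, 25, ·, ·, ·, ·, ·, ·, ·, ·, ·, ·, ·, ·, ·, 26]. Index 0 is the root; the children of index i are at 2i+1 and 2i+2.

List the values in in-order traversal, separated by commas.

22, 2, 15, 5, 26, 14, 34, 30, 9, 11, 25, 27

In-order visits the left subtree, then the node, then the right subtree.
At 30: go left to 22.
  At 22: no left child.
  Visit 22.
  At 22: go right to 14.
    At 14: go left to 15.
      At 15: go left to 2.
        2 is a leaf — visit 2.
      Visit 15.
      At 15: go right to 5.
        At 5: no left child.
        Visit 5.
        At 5: go right to 26.
          26 is a leaf — visit 26.
    Visit 14.
    At 14: go right to 34.
      34 is a leaf — visit 34.
Visit 30.
At 30: go right to 9.
  At 9: no left child.
  Visit 9.
  At 9: go right to 27.
    At 27: go left to 11.
      At 11: no left child.
      Visit 11.
      At 11: go right to 25.
        25 is a leaf — visit 25.
    Visit 27.
    At 27: no right child.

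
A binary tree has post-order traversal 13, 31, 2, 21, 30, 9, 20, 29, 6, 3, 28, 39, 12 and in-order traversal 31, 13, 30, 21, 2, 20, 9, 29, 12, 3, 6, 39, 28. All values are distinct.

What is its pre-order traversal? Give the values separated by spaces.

12 29 20 30 31 13 21 2 9 39 3 6 28

The last element of post-order is the root; it splits in-order into left and right subtrees.
Root 12: left subtree has 8 nodes {31, 13, 30, 21, 2, 20, 9, 29}, right has 4 {3, 6, 39, 28}.
  Root 29: left subtree has 7 nodes {31, 13, 30, 21, 2, 20, 9}, right has 0 { }.
    Root 20: left subtree has 5 nodes {31, 13, 30, 21, 2}, right has 1 {9}.
      Root 30: left subtree has 2 nodes {31, 13}, right has 2 {21, 2}.
        Root 31: left subtree has 0 nodes { }, right has 1 {13}.
        Root 21: left subtree has 0 nodes { }, right has 1 {2}.
  Root 39: left subtree has 2 nodes {3, 6}, right has 1 {28}.
    Root 3: left subtree has 0 nodes { }, right has 1 {6}.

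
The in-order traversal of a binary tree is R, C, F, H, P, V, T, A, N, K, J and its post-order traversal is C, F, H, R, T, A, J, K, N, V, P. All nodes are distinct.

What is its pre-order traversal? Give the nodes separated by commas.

The last element of post-order is the root; it splits in-order into left and right subtrees.
Root P: left subtree has 4 nodes {R, C, F, H}, right has 6 {V, T, A, N, K, J}.
  Root R: left subtree has 0 nodes { }, right has 3 {C, F, H}.
    Root H: left subtree has 2 nodes {C, F}, right has 0 { }.
      Root F: left subtree has 1 node {C}, right has 0 { }.
  Root V: left subtree has 0 nodes { }, right has 5 {T, A, N, K, J}.
    Root N: left subtree has 2 nodes {T, A}, right has 2 {K, J}.
      Root A: left subtree has 1 node {T}, right has 0 { }.
      Root K: left subtree has 0 nodes { }, right has 1 {J}.

P, R, H, F, C, V, N, A, T, K, J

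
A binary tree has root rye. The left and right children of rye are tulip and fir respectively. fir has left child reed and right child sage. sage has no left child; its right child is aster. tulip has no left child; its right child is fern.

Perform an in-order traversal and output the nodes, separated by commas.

In-order visits the left subtree, then the node, then the right subtree.
At rye: go left to tulip.
  At tulip: no left child.
  Visit tulip.
  At tulip: go right to fern.
    fern is a leaf — visit fern.
Visit rye.
At rye: go right to fir.
  At fir: go left to reed.
    reed is a leaf — visit reed.
  Visit fir.
  At fir: go right to sage.
    At sage: no left child.
    Visit sage.
    At sage: go right to aster.
      aster is a leaf — visit aster.

tulip, fern, rye, reed, fir, sage, aster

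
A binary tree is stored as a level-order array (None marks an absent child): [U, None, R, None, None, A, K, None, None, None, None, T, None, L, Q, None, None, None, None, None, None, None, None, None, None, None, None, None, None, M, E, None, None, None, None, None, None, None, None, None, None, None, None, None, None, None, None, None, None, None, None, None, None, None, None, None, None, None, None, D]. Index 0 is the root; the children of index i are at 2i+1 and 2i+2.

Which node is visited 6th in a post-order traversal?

E

Post-order visits the left subtree, then the right subtree, then the node.
At U: no left child.
At U: go right to R.
  At R: go left to A.
    At A: go left to T.
      T is a leaf — visit T.
    At A: no right child.
    Visit A.
  At R: go right to K.
    At K: go left to L.
      L is a leaf — visit L.
    At K: go right to Q.
      At Q: go left to M.
        At M: go left to D.
          D is a leaf — visit D.
        At M: no right child.
        Visit M.
      At Q: go right to E.
        E is a leaf — visit E.
      Visit Q.
    Visit K.
  Visit R.
Visit U.
Full post-order sequence: T, A, L, D, M, E, Q, K, R, U.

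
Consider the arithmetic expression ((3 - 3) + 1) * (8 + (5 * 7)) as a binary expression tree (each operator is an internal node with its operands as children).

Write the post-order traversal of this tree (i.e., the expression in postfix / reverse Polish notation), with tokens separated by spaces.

Post-order on an expression tree gives postfix notation: for each operator, emit left operand, right operand, then the operator.

3 3 - 1 + 8 5 7 * + *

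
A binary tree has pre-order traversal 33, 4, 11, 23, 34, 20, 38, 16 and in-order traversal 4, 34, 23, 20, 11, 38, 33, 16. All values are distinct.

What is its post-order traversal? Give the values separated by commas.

The first element of pre-order is the root; it splits in-order into left and right subtrees.
Root 33: left subtree has 6 nodes {4, 34, 23, 20, 11, 38}, right has 1 {16}.
  Root 4: left subtree has 0 nodes { }, right has 5 {34, 23, 20, 11, 38}.
    Root 11: left subtree has 3 nodes {34, 23, 20}, right has 1 {38}.
      Root 23: left subtree has 1 node {34}, right has 1 {20}.

34, 20, 23, 38, 11, 4, 16, 33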